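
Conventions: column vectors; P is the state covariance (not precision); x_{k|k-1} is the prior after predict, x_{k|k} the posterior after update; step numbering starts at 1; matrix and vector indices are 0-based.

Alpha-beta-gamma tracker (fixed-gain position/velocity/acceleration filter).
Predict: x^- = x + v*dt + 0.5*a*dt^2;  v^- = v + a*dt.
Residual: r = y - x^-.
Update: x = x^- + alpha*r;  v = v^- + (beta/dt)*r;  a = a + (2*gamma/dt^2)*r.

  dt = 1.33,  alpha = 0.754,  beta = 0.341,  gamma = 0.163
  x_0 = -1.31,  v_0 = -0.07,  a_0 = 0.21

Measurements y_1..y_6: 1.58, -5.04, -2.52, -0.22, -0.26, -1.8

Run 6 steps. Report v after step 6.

v_post = 0.4287

step 1: x_pred=-1.2174  r=2.7974  x^+=0.8918  v^+=0.9265  a^+=0.7255
step 2: x_pred=2.7658  r=-7.8058  x^+=-3.1198  v^+=-0.1099  a^+=-0.7130
step 3: x_pred=-3.8965  r=1.3765  x^+=-2.8586  v^+=-0.7053  a^+=-0.4593
step 4: x_pred=-4.2029  r=3.9829  x^+=-1.1998  v^+=-0.2950  a^+=0.2747
step 5: x_pred=-1.3492  r=1.0892  x^+=-0.5280  v^+=0.3496  a^+=0.4754
step 6: x_pred=0.3575  r=-2.1575  x^+=-1.2693  v^+=0.4287  a^+=0.0778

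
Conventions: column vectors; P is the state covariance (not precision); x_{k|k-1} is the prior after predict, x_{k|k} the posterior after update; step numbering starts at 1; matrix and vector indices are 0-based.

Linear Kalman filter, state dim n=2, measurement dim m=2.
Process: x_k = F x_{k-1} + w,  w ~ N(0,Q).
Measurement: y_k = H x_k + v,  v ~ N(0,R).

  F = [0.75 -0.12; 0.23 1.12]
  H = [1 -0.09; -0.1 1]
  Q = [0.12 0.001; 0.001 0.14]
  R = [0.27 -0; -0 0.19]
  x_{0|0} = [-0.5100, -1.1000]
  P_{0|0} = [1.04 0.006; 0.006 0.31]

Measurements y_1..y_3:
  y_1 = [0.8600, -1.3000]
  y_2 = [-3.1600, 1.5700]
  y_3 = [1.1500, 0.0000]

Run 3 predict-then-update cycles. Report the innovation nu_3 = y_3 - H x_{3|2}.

step 1: x^-=[-0.2505, -1.3493]  P^-=[0.7084 0.1436; 0.1436 0.5870]  S=[0.9573 0.0212; 0.0212 0.7553]  K=[0.7248 0.0760; 0.0781 0.7559]  nu=[0.9891, 0.0243]  x^+=[0.4682, -1.2538]  P^+=[0.1988 0.0343; 0.0343 0.1471]
step 2: x^-=[0.5016, -1.2965]  P^-=[0.2278 0.0434; 0.0434 0.3527]  S=[0.4928 -0.0107; -0.0107 0.5363]  K=[0.4553 0.0476; 0.0378 0.6503]  nu=[-3.7783, 2.9167]  x^+=[-1.0798, 0.4573]  P^+=[0.1249 0.0215; 0.0215 0.1257]
step 3: x^-=[-0.8647, 0.2638]  P^-=[0.1882 0.0231; 0.0231 0.3154]  S=[0.4566 -0.0239; -0.0239 0.5026]  K=[0.4091 0.0280; 0.0211 0.6239]  nu=[2.0385, -0.3503]  x^+=[-0.0407, 0.0883]  P^+=[0.1119 0.0165; 0.0165 0.1202]

innov = [2.0385, -0.3503]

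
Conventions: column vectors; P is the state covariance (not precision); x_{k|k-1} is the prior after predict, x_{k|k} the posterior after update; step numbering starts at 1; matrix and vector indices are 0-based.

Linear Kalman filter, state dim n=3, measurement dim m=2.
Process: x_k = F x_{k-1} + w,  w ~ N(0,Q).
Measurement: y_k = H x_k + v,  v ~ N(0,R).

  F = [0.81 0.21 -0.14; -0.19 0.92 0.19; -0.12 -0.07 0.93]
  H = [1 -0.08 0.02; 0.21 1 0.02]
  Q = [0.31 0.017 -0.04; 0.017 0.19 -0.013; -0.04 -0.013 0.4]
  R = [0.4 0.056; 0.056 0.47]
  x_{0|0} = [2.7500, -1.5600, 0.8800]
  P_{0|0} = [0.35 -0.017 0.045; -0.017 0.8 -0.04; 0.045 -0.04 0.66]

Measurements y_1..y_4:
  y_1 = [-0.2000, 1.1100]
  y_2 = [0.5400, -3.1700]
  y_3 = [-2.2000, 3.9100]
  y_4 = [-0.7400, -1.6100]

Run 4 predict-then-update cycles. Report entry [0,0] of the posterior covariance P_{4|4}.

step 1: x^-=[1.7767, -1.7905, 0.5976]  P^-=[0.5742 0.0998 -0.1439; 0.0998 0.8923 0.0191; -0.1439 0.0191 0.9747]  S=[0.9585 0.2006; 0.2006 1.4295]  K=[0.5727 0.0718; -0.1068 0.6541; -0.1366 0.0250]  nu=[-2.1319, 2.5154]  x^+=[0.7364, 0.0827, 0.9517]  P^+=[0.2360 0.0177 -0.0724; 0.0177 0.2977 0.0002; -0.0724 0.0002 0.9573]
step 2: x^-=[0.4806, 0.1170, 0.7909]  P^-=[0.5191 0.0122 -0.2491; 0.0122 0.4842 0.1552; -0.2491 0.1552 1.2492]  S=[0.9103 0.1356; 0.1356 0.9868]  K=[0.5576 0.0411; -0.1018 0.5104; -0.2850 0.1687]  nu=[0.0529, -3.4037]  x^+=[0.3701, -1.6256, 0.2015]  P^+=[0.2282 0.0051 -0.1225; 0.0051 0.2318 0.0659; -0.1225 0.0659 1.1602]
step 3: x^-=[-0.0698, -1.5276, 0.2568]  P^-=[0.5183 -0.0286 -0.2979; -0.0286 0.4664 0.2617; -0.2979 0.2617 1.4268]  S=[0.9137 0.0976; 0.0976 0.9558]  K=[0.5611 0.0204; -0.1197 0.4994; -0.3469 0.2737]  nu=[-2.2575, 5.4471]  x^+=[-1.2251, 1.4630, 2.5306]  P^+=[0.2280 -0.0041 -0.1397; -0.0041 0.2266 0.1132; -0.1397 0.1132 1.2638]
step 4: x^-=[-1.0394, 2.0595, 2.3980]  P^-=[0.5180 -0.0461 -0.3140; -0.0461 0.4867 0.3246; -0.3140 0.3246 1.5138]  S=[0.9155 0.0795; 0.0795 0.9712]  K=[0.5619 0.0121; -0.1299 0.5085; -0.3668 0.3275]  nu=[0.4162, -3.4992]  x^+=[-0.8478, 0.2259, 1.0995]  P^+=[0.2277 -0.0078 -0.1435; -0.0078 0.2306 0.1374; -0.1435 0.1374 1.3056]

P_post[0,0] = 0.2277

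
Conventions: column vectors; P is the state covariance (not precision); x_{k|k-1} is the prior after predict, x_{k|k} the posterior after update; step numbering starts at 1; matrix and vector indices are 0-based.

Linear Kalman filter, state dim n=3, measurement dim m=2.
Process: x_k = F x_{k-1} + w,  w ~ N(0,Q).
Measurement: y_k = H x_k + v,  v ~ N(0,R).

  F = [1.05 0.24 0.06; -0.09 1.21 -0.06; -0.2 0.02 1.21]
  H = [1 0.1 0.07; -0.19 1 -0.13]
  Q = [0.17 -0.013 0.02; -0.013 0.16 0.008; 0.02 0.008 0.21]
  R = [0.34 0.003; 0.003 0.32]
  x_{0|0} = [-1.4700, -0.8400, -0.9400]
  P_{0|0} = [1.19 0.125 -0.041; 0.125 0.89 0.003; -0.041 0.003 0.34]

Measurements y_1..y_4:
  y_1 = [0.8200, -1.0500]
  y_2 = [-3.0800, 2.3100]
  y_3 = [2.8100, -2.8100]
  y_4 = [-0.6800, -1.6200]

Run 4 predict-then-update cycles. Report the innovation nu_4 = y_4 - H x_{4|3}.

step 1: x^-=[-1.8015, -0.8277, -0.8602]  P^-=[1.5924 0.2909 -0.2550; 0.2909 1.4458 0.0042; -0.2550 0.0042 0.7747]  S=[1.9732 0.1601; 0.1601 1.7122]  K=[0.8179 -0.0639; 0.1561 0.7972; -0.1000 -0.0187]  nu=[2.7645, -0.6764]  x^+=[0.5028, -0.9353, -1.1241]  P^+=[0.2822 0.0234 -0.0942; 0.0234 0.2696 0.0738; -0.0942 0.0738 0.7538]
step 2: x^-=[0.2361, -1.1095, -1.4794]  P^-=[0.5013 0.0758 -0.0809; 0.0758 0.5429 0.0763; -0.0809 0.0763 1.3740]  S=[0.8584 0.0399; 0.0399 0.8516]  K=[0.5880 -0.0380; 0.1298 0.6029; 0.0315 -0.1036]  nu=[-3.1015, 3.2720]  x^+=[-1.7121, 0.4606, -1.9161]  P^+=[0.2051 0.0159 -0.0977; 0.0159 0.2127 0.1257; -0.0977 0.1257 1.3643]
step 3: x^-=[-1.8021, 0.8264, -1.9668]  P^-=[0.4126 0.0583 -0.0097; 0.0583 0.4552 0.1073; -0.0097 0.1073 2.2690]  S=[0.7800 0.0142; 0.0142 0.7779]  K=[0.5361 -0.0340; 0.1327 0.5506; 0.2094 -0.2427]  nu=[4.6671, -4.2344]  x^+=[0.8440, -0.8856, 0.0378]  P^+=[0.1880 0.0132 -0.1017; 0.0132 0.2036 0.1884; -0.1017 0.1884 2.1904]
step 4: x^-=[0.6759, -1.1498, -0.1407]  P^-=[0.3961 0.0549 0.0671; 0.0549 0.4361 0.1395; 0.0671 0.1395 3.4828]  S=[0.7799 -0.0081; -0.0081 0.7755]  K=[0.5207 -0.0320; 0.1444 0.5271; 0.4122 -0.4160]  nu=[-1.2311, -0.3601]  x^+=[0.0465, -1.5173, -0.4983]  P^+=[0.1836 0.0116 -0.1125; 0.0116 0.2057 0.2645; -0.1125 0.2645 3.2133]

innov = [-1.2311, -0.3601]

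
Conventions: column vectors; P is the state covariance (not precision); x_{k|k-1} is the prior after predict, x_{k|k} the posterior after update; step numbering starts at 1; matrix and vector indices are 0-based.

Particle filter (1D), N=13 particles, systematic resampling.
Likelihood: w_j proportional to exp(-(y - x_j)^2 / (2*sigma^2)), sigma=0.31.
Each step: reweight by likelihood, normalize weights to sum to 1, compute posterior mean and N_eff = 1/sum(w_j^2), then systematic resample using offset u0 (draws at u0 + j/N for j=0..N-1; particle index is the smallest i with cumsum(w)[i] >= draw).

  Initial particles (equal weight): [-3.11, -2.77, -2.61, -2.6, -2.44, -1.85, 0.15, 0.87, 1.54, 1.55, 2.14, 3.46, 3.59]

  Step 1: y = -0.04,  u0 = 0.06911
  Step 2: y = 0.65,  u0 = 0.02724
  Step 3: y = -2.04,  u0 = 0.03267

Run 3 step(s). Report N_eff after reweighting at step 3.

N_eff = 11.0000

step 1: w=[0.0000, 0.0000, 0.0000, 0.0000, 0.0000, 0.0000, 0.9840, 0.0160, 0.0000, 0.0000, 0.0000, 0.0000, 0.0000]  mean=0.1615  Neff=1.0325  idx=[6, 6, 6, 6, 6, 6, 6, 6, 6, 6, 6, 6, 7]
step 2: w=[0.0673, 0.0673, 0.0673, 0.0673, 0.0673, 0.0673, 0.0673, 0.0673, 0.0673, 0.0673, 0.0673, 0.0673, 0.1922]  mean=0.2884  Neff=10.9516  idx=[0, 1, 2, 3, 4, 6, 7, 8, 9, 10, 11, 12, 12]
step 3: w=[0.0909, 0.0909, 0.0909, 0.0909, 0.0909, 0.0909, 0.0909, 0.0909, 0.0909, 0.0909, 0.0909, 0.0000, 0.0000]  mean=0.1500  Neff=11.0000  idx=[0, 1, 2, 2, 3, 4, 5, 6, 7, 7, 8, 9, 10]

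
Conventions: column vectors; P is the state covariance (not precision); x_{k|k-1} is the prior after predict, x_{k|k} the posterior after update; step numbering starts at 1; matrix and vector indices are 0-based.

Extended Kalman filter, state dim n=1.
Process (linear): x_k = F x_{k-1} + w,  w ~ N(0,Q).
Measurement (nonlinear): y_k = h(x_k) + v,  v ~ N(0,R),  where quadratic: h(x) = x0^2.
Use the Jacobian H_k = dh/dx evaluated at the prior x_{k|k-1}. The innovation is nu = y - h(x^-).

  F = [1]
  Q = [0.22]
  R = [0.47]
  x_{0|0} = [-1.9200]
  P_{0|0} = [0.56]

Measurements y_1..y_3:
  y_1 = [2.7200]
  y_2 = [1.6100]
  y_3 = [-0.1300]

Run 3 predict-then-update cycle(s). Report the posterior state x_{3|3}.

x_post = [-0.7816]

step 1: x^-=[-1.9200]  P^-=[0.7800]  H_jac=[-3.8400]  S=[11.9716]  K=[-0.2502]  nu=[-0.9664]  x^+=[-1.6782]  P^+=[0.0306]
step 2: x^-=[-1.6782]  P^-=[0.2506]  H_jac=[-3.3564]  S=[3.2934]  K=[-0.2554]  nu=[-1.2064]  x^+=[-1.3701]  P^+=[0.0358]
step 3: x^-=[-1.3701]  P^-=[0.2558]  H_jac=[-2.7402]  S=[2.3904]  K=[-0.2932]  nu=[-2.0071]  x^+=[-0.7816]  P^+=[0.0503]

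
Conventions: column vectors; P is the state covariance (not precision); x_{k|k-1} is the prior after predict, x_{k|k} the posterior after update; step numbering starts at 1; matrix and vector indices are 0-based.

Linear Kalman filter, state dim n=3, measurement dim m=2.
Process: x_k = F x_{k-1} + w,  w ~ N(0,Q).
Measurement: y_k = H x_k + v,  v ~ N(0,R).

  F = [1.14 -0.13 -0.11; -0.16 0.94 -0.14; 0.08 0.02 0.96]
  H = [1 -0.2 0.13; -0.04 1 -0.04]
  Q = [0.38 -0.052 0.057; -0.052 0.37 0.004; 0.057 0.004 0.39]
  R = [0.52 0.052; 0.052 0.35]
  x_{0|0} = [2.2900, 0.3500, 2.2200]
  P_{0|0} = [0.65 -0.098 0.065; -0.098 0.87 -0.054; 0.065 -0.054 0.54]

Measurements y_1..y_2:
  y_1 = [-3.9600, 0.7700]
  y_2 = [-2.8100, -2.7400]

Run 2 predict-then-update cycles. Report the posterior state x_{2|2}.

step 1: x^-=[2.3209, -0.3482, 2.3214]  P^-=[1.2572 -0.3802 0.1332; -0.3802 1.2126 -0.1269; 0.1332 -0.1269 0.8998]  S=[2.0342 -0.6523; -0.6523 1.6070]  K=[0.6633 -0.0020; -0.0785 0.7353; 0.1171 -0.0571]  nu=[-6.6523, 1.3039]  x^+=[-2.0940, 1.1325, 1.4677]  P^+=[0.3605 0.0462 -0.0499; 0.0462 0.2559 0.0184; -0.0499 0.0184 0.8579]
step 2: x^-=[-2.6958, 1.1941, 1.2641]  P^-=[0.8626 -0.0798 -0.0573; -0.0798 0.6011 -0.0830; -0.0573 -0.0830 1.1762]  S=[1.4479 -0.1982; -0.1982 0.9672]  K=[0.6027 0.0077; -0.0614 0.6157; 0.0611 -0.1195]  nu=[-0.0397, -3.9914]  x^+=[-2.7503, -1.2608, 1.7388]  P^+=[0.3384 0.0426 -0.1240; 0.0426 0.2141 0.0025; -0.1240 0.0025 1.1541]

x_post = [-2.7503, -1.2608, 1.7388]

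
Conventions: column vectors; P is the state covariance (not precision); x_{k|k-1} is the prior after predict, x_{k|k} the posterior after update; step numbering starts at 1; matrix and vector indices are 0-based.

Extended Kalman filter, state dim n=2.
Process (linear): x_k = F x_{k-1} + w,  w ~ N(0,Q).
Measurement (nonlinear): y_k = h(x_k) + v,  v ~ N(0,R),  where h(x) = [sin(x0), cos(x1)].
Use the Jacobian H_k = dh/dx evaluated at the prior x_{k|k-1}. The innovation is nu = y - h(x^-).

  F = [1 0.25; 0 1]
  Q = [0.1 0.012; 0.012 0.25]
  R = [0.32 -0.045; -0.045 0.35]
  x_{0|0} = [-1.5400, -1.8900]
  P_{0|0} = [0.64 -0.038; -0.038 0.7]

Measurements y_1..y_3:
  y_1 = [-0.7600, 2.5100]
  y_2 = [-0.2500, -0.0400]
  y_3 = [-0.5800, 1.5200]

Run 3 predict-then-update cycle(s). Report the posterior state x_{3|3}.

step 1: x^-=[-2.0125, -1.8900]  P^-=[0.7648 0.1490; 0.1490 0.9500]  H_jac=[-0.4275 0.0000; 0.0000 0.9495]  S=[0.4597 -0.1055; -0.1055 1.2064]  K=[-0.6982 0.0562; 0.0337 0.7506]  nu=[0.1440, 2.8238]  x^+=[-1.9543, 0.2344]  P^+=[0.5286 0.0538; 0.0538 0.2751]
step 2: x^-=[-1.8957, 0.2344]  P^-=[0.6727 0.1346; 0.1346 0.5251]  H_jac=[-0.3192 0.0000; 0.0000 -0.2323]  S=[0.3885 -0.0350; -0.0350 0.3783]  K=[-0.5648 -0.1349; -0.1408 -0.3354]  nu=[0.6977, -1.0127]  x^+=[-2.1531, 0.4758]  P^+=[0.5472 0.0939; 0.0939 0.4781]
step 3: x^-=[-2.0342, 0.4758]  P^-=[0.7240 0.2254; 0.2254 0.7281]  H_jac=[-0.4470 0.0000; 0.0000 -0.4581]  S=[0.4646 0.0011; 0.0011 0.5028]  K=[-0.6959 -0.2038; -0.2152 -0.6629]  nu=[0.3146, 0.6311]  x^+=[-2.3817, -0.0102]  P^+=[0.4778 0.0873; 0.0873 0.4854]

x_post = [-2.3817, -0.0102]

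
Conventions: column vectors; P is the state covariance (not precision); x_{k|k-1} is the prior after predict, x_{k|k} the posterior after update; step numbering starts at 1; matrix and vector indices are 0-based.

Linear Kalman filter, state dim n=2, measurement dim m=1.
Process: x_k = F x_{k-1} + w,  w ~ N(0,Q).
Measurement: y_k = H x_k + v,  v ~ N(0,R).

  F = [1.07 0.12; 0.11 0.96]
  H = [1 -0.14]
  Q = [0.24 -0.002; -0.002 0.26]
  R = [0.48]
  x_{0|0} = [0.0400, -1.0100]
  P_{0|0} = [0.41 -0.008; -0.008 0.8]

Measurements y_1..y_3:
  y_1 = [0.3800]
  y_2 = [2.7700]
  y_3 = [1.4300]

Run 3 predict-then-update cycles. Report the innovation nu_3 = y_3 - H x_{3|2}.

step 1: x^-=[-0.0784, -0.9652]  P^-=[0.7189 0.1301; 0.1301 1.0006]  S=[1.1821]  K=[0.5927; -0.0084]  nu=[0.3233]  x^+=[0.1132, -0.9679]  P^+=[0.3036 0.1360; 0.1360 1.0005]
step 2: x^-=[0.0050, -0.9168]  P^-=[0.6369 0.2905; 0.2905 1.2144]  S=[1.0593]  K=[0.5628; 0.1137]  nu=[2.6367]  x^+=[1.4889, -0.6169]  P^+=[0.3013 0.2227; 0.2227 1.2007]
step 3: x^-=[1.5191, -0.4285]  P^-=[0.6595 0.4035; 0.4035 1.4173]  S=[1.0543]  K=[0.5719; 0.1945]  nu=[-0.1491]  x^+=[1.4338, -0.4575]  P^+=[0.3146 0.2862; 0.2862 1.3774]

innov = [-0.1491]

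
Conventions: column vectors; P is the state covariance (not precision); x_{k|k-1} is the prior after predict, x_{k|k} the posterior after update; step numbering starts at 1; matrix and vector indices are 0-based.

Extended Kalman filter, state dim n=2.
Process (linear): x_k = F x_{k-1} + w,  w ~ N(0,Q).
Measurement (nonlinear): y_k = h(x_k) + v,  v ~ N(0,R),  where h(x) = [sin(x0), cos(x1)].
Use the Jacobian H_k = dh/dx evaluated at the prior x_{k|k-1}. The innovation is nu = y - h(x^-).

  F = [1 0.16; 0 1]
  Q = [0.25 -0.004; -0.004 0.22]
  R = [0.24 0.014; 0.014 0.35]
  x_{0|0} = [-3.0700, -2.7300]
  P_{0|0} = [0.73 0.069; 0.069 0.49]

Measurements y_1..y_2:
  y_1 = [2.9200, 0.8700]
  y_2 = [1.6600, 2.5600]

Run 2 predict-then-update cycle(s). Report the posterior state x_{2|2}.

x_post = [-4.9426, 0.1304]

step 1: x^-=[-3.5068, -2.7300]  P^-=[1.0146 0.1434; 0.1434 0.7100]  H_jac=[-0.9340 0.0000; 0.0000 0.4001]  S=[1.1252 -0.0396; -0.0396 0.4636]  K=[-0.8404 0.0520; -0.0978 0.6043]  nu=[2.5629, 1.7865]  x^+=[-5.5678, -1.9010]  P^+=[0.2152 0.0161; 0.0161 0.5253]
step 2: x^-=[-5.8720, -1.9010]  P^-=[0.4838 0.0961; 0.0961 0.7453]  H_jac=[0.9166 0.0000; 0.0000 0.9460]  S=[0.6465 0.0973; 0.0973 1.0169]  K=[0.6823 0.0241; 0.0324 0.6902]  nu=[1.2603, 2.8842]  x^+=[-4.9426, 0.1304]  P^+=[0.1790 0.0190; 0.0190 0.2558]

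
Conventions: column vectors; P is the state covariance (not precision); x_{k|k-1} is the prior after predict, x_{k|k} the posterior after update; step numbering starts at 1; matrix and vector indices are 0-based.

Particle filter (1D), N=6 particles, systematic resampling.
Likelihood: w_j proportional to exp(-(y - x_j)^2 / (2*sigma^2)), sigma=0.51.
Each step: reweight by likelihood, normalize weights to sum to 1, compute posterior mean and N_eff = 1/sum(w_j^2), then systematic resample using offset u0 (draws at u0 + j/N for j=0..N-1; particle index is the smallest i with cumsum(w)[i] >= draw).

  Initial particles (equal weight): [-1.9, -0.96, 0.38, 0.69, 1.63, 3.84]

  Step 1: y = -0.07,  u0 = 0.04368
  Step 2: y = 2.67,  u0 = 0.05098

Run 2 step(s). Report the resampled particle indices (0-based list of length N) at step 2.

resampled_idx = [1, 4, 5, 5, 5, 5]

step 1: w=[0.0013, 0.1773, 0.5506, 0.2677, 0.0031, 0.0000]  mean=0.2264  Neff=2.4615  idx=[1, 2, 2, 2, 2, 3]
step 2: w=[0.0000, 0.0597, 0.0597, 0.0597, 0.0597, 0.7610]  mean=0.6159  Neff=1.6851  idx=[1, 4, 5, 5, 5, 5]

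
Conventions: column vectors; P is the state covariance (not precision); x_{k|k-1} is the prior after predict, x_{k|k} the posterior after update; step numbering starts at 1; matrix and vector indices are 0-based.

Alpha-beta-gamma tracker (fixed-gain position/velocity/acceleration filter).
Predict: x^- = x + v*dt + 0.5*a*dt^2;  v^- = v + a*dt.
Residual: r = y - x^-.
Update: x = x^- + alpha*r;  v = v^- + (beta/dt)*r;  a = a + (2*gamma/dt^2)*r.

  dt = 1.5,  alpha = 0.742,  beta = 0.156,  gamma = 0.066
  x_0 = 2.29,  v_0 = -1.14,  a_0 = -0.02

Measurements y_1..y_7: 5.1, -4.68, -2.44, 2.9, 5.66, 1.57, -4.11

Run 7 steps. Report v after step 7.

step 1: x_pred=0.5575  r=4.5425  x^+=3.9280  v^+=-0.6976  a^+=0.2465
step 2: x_pred=3.1590  r=-7.8390  x^+=-2.6575  v^+=-1.1431  a^+=-0.2134
step 3: x_pred=-4.6123  r=2.1723  x^+=-3.0004  v^+=-1.2373  a^+=-0.0860
step 4: x_pred=-4.9530  r=7.8530  x^+=0.8739  v^+=-0.5495  a^+=0.3748
step 5: x_pred=0.4713  r=5.1887  x^+=4.3213  v^+=0.5523  a^+=0.6792
step 6: x_pred=5.9138  r=-4.3438  x^+=2.6907  v^+=1.1193  a^+=0.4243
step 7: x_pred=4.8470  r=-8.9570  x^+=-1.7991  v^+=0.8242  a^+=-0.1011

v_post = 0.8242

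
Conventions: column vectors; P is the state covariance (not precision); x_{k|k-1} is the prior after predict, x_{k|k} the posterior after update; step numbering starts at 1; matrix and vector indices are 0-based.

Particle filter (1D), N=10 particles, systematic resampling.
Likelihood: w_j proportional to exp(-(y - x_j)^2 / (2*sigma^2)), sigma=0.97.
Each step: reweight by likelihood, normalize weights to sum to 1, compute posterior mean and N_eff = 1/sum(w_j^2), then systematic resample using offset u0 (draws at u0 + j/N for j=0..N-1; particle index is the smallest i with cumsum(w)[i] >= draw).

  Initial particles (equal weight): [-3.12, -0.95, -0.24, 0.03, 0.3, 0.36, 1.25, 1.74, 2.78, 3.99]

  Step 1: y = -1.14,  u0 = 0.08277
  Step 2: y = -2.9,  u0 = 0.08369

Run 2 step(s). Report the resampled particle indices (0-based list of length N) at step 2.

step 1: w=[0.0424, 0.3343, 0.2216, 0.1647, 0.1132, 0.1031, 0.0164, 0.0042, 0.0001, 0.0000]  mean=-0.3992  Neff=4.6829  idx=[1, 1, 1, 2, 2, 2, 3, 4, 5, 6]
step 2: w=[0.2728, 0.2728, 0.2728, 0.0479, 0.0479, 0.0479, 0.0215, 0.0089, 0.0073, 0.0002]  mean=-0.8058  Neff=4.3340  idx=[0, 0, 1, 1, 1, 2, 2, 2, 4, 7]

resampled_idx = [0, 0, 1, 1, 1, 2, 2, 2, 4, 7]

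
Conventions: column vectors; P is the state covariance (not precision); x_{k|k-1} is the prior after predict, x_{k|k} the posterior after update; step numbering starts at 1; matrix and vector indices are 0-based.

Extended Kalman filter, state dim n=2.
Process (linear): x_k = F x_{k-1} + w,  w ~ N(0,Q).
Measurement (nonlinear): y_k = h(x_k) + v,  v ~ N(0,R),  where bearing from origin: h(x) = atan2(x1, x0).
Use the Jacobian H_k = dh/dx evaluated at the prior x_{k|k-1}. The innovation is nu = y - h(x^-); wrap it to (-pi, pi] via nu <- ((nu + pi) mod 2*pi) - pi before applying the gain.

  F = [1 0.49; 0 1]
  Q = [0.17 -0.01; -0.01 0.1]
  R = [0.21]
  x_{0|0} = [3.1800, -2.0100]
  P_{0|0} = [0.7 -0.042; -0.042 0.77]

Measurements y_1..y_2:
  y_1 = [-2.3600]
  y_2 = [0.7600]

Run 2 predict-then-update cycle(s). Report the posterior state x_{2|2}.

x_post = [1.7371, -2.8880]

step 1: x^-=[2.1951, -2.0100]  P^-=[1.0137 0.3253; 0.3253 0.8700]  H_jac=[0.2269 0.2478]  S=[0.3522]  K=[0.8820; 0.8217]  nu=[-1.6186]  x^+=[0.7676, -3.3400]  P^+=[0.7398 0.0701; 0.0701 0.6322]
step 2: x^-=[-0.8690, -3.3400]  P^-=[1.1302 0.3698; 0.3698 0.7322]  H_jac=[0.2804 -0.0730]  S=[0.2876]  K=[1.0080; 0.1748]  nu=[2.5853]  x^+=[1.7371, -2.8880]  P^+=[0.8379 0.3192; 0.3192 0.7234]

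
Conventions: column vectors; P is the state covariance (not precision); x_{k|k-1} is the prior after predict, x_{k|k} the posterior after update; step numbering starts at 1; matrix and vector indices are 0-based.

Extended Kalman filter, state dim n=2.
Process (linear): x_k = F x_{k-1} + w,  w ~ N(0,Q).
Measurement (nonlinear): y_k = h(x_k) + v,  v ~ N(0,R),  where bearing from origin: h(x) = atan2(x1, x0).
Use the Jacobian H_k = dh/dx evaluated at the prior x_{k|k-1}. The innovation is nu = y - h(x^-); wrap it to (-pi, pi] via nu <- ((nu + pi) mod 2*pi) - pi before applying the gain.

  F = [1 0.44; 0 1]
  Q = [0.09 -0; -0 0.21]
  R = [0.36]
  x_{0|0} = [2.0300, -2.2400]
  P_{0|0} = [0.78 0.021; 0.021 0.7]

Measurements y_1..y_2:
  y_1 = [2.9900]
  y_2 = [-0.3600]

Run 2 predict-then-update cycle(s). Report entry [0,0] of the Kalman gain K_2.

step 1: x^-=[1.0444, -2.2400]  P^-=[1.0240 0.3290; 0.3290 0.9100]  H_jac=[0.3667 0.1710]  S=[0.5656]  K=[0.7634; 0.4884]  nu=[-2.1587]  x^+=[-0.6036, -3.2944]  P^+=[0.6944 0.1181; 0.1181 0.7751]
step 2: x^-=[-2.0531, -3.2944]  P^-=[1.0384 0.4591; 0.4591 0.9851]  H_jac=[0.2186 -0.1363]  S=[0.4006]  K=[0.4106; -0.0845]  nu=[1.7681]  x^+=[-1.3272, -3.4437]  P^+=[0.9709 0.4730; 0.4730 0.9822]

K[0,0] = 0.4106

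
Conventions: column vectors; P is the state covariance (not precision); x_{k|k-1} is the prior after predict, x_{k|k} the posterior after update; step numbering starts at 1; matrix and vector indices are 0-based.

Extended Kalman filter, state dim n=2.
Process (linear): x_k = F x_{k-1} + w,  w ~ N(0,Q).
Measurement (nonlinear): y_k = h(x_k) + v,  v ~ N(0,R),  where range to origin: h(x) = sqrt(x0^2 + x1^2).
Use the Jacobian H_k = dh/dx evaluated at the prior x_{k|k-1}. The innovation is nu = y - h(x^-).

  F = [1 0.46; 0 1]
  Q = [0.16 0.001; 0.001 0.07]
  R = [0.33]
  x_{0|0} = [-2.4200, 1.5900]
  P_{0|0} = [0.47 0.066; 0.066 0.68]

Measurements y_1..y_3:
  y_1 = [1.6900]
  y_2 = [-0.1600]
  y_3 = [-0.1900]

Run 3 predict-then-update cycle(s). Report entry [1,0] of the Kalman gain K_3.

K[1,0] = -0.3573

step 1: x^-=[-1.6886, 1.5900]  P^-=[0.8346 0.3798; 0.3798 0.7500]  H_jac=[-0.7280 0.6855]  S=[0.7457]  K=[-0.4657; 0.3187]  nu=[-0.6294]  x^+=[-1.3955, 1.3894]  P^+=[0.6729 0.4905; 0.4905 0.6743]
step 2: x^-=[-0.7564, 1.3894]  P^-=[1.4268 0.8016; 0.8016 0.7443]  H_jac=[-0.4781 0.8783]  S=[0.5570]  K=[0.0393; 0.4854]  nu=[-1.7420]  x^+=[-0.8248, 0.5438]  P^+=[1.4259 0.7910; 0.7910 0.6130]
step 3: x^-=[-0.5747, 0.5438]  P^-=[2.4434 1.0740; 1.0740 0.6830]  H_jac=[-0.7263 0.6873]  S=[0.8694]  K=[-1.1923; -0.3573]  nu=[-0.9812]  x^+=[0.5952, 0.8944]  P^+=[1.2075 0.7036; 0.7036 0.5720]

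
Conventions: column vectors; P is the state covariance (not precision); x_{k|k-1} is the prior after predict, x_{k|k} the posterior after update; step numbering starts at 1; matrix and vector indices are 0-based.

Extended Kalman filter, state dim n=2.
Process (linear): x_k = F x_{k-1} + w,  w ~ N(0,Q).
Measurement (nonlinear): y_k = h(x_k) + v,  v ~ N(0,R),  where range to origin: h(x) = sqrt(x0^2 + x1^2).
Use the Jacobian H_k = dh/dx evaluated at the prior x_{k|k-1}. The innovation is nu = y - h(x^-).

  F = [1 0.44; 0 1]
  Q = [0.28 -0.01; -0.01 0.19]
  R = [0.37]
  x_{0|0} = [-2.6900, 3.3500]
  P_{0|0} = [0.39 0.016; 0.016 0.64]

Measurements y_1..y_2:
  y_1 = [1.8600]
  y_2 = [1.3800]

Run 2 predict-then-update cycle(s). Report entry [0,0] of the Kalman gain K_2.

step 1: x^-=[-1.2160, 3.3500]  P^-=[0.8080 0.2876; 0.2876 0.8300]  H_jac=[-0.3412 0.9400]  S=[1.0130]  K=[-0.0053; 0.6733]  nu=[-1.7039]  x^+=[-1.2070, 2.2027]  P^+=[0.8080 0.2912; 0.2912 0.3707]
step 2: x^-=[-0.2378, 2.2027]  P^-=[1.4160 0.4443; 0.4443 0.5607]  H_jac=[-0.1073 0.9942]  S=[0.8458]  K=[0.3426; 0.6028]  nu=[-0.8355]  x^+=[-0.5241, 1.6991]  P^+=[1.3167 0.2697; 0.2697 0.2534]

K[0,0] = 0.3426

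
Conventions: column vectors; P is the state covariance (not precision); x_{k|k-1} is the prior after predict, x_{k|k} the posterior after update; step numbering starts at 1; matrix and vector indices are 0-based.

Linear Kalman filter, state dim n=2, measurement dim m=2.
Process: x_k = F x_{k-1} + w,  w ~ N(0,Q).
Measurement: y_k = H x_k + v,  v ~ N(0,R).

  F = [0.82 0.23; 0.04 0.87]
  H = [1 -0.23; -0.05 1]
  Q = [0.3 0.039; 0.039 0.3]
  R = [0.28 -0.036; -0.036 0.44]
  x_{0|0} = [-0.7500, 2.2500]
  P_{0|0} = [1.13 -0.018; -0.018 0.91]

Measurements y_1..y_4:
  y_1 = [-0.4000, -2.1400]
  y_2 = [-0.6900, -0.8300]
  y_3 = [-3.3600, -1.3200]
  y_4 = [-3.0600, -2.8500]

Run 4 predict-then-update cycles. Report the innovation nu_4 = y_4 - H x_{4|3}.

step 1: x^-=[-0.0975, 1.9275]  P^-=[1.1012 0.2451; 0.2451 0.9893]  S=[1.3207 -0.0706; -0.0706 1.4076]  K=[0.8004 0.1752; 0.0506 0.6967]  nu=[0.1408, -4.0724]  x^+=[-0.6983, -0.9026]  P^+=[0.2316 0.0599; 0.0599 0.3077]
step 2: x^-=[-0.7802, -0.8132]  P^-=[0.4946 0.1514; 0.1514 0.5374]  S=[0.7333 -0.0312; -0.0312 0.9635]  K=[0.6334 0.1520; 0.0614 0.5519]  nu=[-0.0968, -0.0558]  x^+=[-0.8500, -0.8499]  P^+=[0.1841 0.0533; 0.0533 0.2433]
step 3: x^-=[-0.8925, -0.7734]  P^-=[0.4568 0.1322; 0.1322 0.4882]  S=[0.7018 -0.0374; -0.0374 0.9161]  K=[0.6152 0.1445; 0.0565 0.5280]  nu=[-2.6454, -0.5912]  x^+=[-2.6055, -1.2351]  P^+=[0.1787 0.0504; 0.0504 0.2328]
step 4: x^-=[-2.4206, -1.1788]  P^-=[0.4514 0.1278; 0.1278 0.4800]  S=[0.6980 -0.0397; -0.0397 0.9083]  K=[0.6127 0.1426; 0.0547 0.5238]  nu=[-0.9105, -1.7922]  x^+=[-3.2341, -2.1674]  P^+=[0.1778 0.0496; 0.0496 0.2310]

innov = [-0.9105, -1.7922]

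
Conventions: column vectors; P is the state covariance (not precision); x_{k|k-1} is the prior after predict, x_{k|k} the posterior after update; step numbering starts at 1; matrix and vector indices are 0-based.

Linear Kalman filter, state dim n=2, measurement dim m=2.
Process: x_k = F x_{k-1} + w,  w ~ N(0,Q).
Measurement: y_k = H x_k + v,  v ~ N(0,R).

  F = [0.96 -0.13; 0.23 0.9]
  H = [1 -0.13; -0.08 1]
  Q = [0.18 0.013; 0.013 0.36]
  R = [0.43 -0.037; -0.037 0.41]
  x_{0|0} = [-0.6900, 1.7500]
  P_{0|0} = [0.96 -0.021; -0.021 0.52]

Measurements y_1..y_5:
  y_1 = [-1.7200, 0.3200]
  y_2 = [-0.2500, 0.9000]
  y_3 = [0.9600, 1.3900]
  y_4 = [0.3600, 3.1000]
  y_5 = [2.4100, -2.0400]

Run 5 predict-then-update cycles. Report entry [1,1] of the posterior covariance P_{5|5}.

step 1: x^-=[-0.8899, 1.4163]  P^-=[1.0788 0.1466; 0.1466 0.8233]  S=[1.4846 -0.0822; -0.0822 1.2167]  K=[0.7193 0.0982; 0.0638 0.6713]  nu=[-0.6460, -1.1675]  x^+=[-1.4691, 0.5913]  P^+=[0.3106 0.0385; 0.0385 0.2760]
step 2: x^-=[-1.4872, 0.1943]  P^-=[0.4614 0.0814; 0.0814 0.6159]  S=[0.8806 -0.0717; -0.0717 1.0158]  K=[0.5184 0.0804; 0.0507 0.6035]  nu=[1.2625, 0.5867]  x^+=[-0.7855, 0.6123]  P^+=[0.2241 0.0317; 0.0317 0.2481]
step 3: x^-=[-0.8337, 0.3704]  P^-=[0.3828 0.0599; 0.0599 0.5859]  S=[0.8071 -0.0833; -0.0833 0.9888]  K=[0.4718 0.0693; 0.0408 0.5912]  nu=[1.8419, 0.9529]  x^+=[0.1013, 1.0089]  P^+=[0.2038 0.0273; 0.0273 0.2430]
step 4: x^-=[-0.0339, 0.9313]  P^-=[0.3652 0.0523; 0.0523 0.5789]  S=[0.7913 -0.0886; -0.0886 0.9829]  K=[0.4601 0.0650; 0.0369 0.5881]  nu=[0.5150, 2.1659]  x^+=[0.3438, 2.2241]  P^+=[0.1988 0.0255; 0.0255 0.2418]
step 5: x^-=[0.0409, 2.0807]  P^-=[0.3609 0.0499; 0.0499 0.5769]  S=[0.7877 -0.0905; -0.0905 0.9813]  K=[0.4572 0.0636; 0.0356 0.5872]  nu=[2.6396, -4.1175]  x^+=[0.9861, -0.2430]  P^+=[0.1975 0.0249; 0.0249 0.2414]

P_post[1,1] = 0.2414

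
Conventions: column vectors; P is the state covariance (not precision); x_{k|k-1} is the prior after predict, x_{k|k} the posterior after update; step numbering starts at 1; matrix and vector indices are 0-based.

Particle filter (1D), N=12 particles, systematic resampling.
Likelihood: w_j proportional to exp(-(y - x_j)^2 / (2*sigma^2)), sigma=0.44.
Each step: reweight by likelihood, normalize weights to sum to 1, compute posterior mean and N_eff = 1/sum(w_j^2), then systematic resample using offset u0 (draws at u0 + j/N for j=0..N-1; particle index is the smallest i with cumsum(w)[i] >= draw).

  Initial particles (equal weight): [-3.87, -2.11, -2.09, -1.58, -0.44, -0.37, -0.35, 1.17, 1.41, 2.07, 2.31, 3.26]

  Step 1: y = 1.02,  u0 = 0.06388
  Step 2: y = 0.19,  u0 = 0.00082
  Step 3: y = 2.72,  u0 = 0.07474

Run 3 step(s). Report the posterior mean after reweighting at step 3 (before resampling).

step 1: w=[0.0000, 0.0000, 0.0000, 0.0000, 0.0024, 0.0040, 0.0046, 0.5521, 0.3951, 0.0339, 0.0080, 0.0000]  mean=1.2875  Neff=2.1639  idx=[7, 7, 7, 7, 7, 7, 8, 8, 8, 8, 8, 9]
step 2: w=[0.1374, 0.1374, 0.1374, 0.1374, 0.1374, 0.1374, 0.0351, 0.0351, 0.0351, 0.0351, 0.0351, 0.0002]  mean=1.2123  Neff=8.3764  idx=[0, 0, 1, 1, 2, 3, 3, 4, 4, 5, 6, 8]
step 3: w=[0.0459, 0.0459, 0.0459, 0.0459, 0.0459, 0.0459, 0.0459, 0.0459, 0.0459, 0.0459, 0.2704, 0.2704]  mean=1.2998  Neff=5.9777  idx=[1, 3, 5, 7, 8, 10, 10, 10, 11, 11, 11, 11]

post_mean = 1.2998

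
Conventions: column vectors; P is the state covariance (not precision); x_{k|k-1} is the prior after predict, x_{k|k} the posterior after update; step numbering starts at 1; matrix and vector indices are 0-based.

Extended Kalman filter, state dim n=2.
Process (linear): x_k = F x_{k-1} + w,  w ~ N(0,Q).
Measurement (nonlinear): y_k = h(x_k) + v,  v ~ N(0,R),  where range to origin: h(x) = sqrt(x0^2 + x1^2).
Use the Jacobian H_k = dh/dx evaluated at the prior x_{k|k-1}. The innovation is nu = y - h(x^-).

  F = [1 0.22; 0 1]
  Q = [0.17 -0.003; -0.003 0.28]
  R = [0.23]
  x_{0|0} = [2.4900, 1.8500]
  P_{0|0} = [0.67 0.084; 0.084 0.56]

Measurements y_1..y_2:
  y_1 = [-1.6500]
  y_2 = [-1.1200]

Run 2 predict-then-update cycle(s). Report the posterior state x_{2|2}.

step 1: x^-=[2.8970, 1.8500]  P^-=[0.9041 0.2042; 0.2042 0.8400]  H_jac=[0.8428 0.5382]  S=[1.3008]  K=[0.6703; 0.4799]  nu=[-5.0873]  x^+=[-0.5129, -0.5913]  P^+=[0.3197 -0.2142; -0.2142 0.5405]
step 2: x^-=[-0.6429, -0.5913]  P^-=[0.4216 -0.0983; -0.0983 0.8205]  H_jac=[-0.7361 -0.6769]  S=[0.7364]  K=[-0.3311; -0.6559]  nu=[-1.9935]  x^+=[0.0170, 0.7163]  P^+=[0.3409 -0.2582; -0.2582 0.5036]

x_post = [0.0170, 0.7163]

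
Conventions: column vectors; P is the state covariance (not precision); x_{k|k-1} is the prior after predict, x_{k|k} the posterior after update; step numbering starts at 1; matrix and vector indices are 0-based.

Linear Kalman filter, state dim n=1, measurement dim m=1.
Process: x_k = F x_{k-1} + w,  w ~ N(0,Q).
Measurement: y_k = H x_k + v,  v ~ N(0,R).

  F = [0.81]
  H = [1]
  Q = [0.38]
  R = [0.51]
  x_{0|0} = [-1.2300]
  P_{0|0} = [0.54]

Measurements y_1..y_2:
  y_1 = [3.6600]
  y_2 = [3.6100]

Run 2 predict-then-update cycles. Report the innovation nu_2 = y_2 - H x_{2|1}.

step 1: x^-=[-0.9963]  P^-=[0.7343]  S=[1.2443]  K=[0.5901]  nu=[4.6563]  x^+=[1.7515]  P^+=[0.3010]
step 2: x^-=[1.4187]  P^-=[0.5775]  S=[1.0875]  K=[0.5310]  nu=[2.1913]  x^+=[2.5823]  P^+=[0.2708]

innov = [2.1913]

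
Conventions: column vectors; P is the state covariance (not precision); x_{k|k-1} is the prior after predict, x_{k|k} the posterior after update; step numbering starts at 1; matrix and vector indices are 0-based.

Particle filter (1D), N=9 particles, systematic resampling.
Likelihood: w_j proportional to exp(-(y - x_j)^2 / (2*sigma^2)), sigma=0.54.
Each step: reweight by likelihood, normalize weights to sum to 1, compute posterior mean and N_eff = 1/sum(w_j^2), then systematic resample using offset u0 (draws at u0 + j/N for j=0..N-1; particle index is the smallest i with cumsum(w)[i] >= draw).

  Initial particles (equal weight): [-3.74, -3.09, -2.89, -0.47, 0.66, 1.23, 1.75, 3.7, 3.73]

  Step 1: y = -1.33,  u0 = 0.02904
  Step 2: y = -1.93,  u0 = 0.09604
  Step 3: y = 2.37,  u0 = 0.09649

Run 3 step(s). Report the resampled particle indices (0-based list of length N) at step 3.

step 1: w=[0.0002, 0.0163, 0.0509, 0.9289, 0.0037, 0.0000, 0.0000, 0.0000, 0.0000]  mean=-0.6320  Neff=1.1551  idx=[2, 3, 3, 3, 3, 3, 3, 3, 3]
step 2: w=[0.4988, 0.0626, 0.0626, 0.0626, 0.0626, 0.0626, 0.0626, 0.0626, 0.0626]  mean=-1.6772  Neff=3.5685  idx=[0, 0, 0, 0, 1, 3, 5, 6, 8]
step 3: w=[0.0000, 0.0000, 0.0000, 0.0000, 0.2000, 0.2000, 0.2000, 0.2000, 0.2000]  mean=-0.4700  Neff=5.0000  idx=[4, 5, 5, 6, 6, 7, 7, 8, 8]

resampled_idx = [4, 5, 5, 6, 6, 7, 7, 8, 8]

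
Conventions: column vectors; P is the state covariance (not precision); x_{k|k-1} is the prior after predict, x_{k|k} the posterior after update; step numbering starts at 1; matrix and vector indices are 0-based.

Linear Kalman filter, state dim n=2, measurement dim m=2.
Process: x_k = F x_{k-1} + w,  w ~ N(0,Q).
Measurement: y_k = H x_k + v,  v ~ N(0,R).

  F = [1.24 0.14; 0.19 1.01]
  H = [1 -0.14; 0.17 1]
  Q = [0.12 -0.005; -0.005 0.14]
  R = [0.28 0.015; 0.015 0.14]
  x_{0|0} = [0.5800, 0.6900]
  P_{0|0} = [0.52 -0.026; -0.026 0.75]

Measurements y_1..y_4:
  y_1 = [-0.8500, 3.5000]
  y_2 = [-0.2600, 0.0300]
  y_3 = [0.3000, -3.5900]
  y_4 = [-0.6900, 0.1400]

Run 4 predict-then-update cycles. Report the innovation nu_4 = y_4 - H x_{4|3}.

step 1: x^-=[0.8158, 0.8071]  P^-=[0.9252 0.1903; 0.1903 0.9139]  S=[1.1699 0.2301; 0.2301 1.1453]  K=[0.7376 0.1553; -0.1137 0.8490]  nu=[-1.5528, 2.5542]  x^+=[0.0672, 3.1522]  P^+=[0.2085 -0.0026; -0.0026 0.1176]
step 2: x^-=[0.5246, 3.1965]  P^-=[0.4419 0.0574; 0.0574 0.2665]  S=[0.7111 0.1088; 0.1088 0.4388]  K=[0.5862 0.1566; -0.0708 0.6471]  nu=[-0.3371, -3.2557]  x^+=[-0.1828, 1.1135]  P^+=[0.1668 0.0024; 0.0024 0.0891]
step 3: x^-=[-0.0708, 1.0899]  P^-=[0.3791 0.0499; 0.0499 0.2379]  S=[0.6498 0.0949; 0.0949 0.4058]  K=[0.5503 0.1532; -0.0653 0.6223]  nu=[0.5234, -4.6678]  x^+=[-0.4978, -1.8493]  P^+=[0.1568 0.0030; 0.0030 0.0856]
step 4: x^-=[-0.8761, -1.9624]  P^-=[0.3638 0.0479; 0.0479 0.2342]  S=[0.6350 0.0909; 0.0909 0.4010]  K=[0.5408 0.1513; -0.0647 0.6190]  nu=[-0.0886, 2.2513]  x^+=[-0.5835, -0.5631]  P^+=[0.1541 0.0031; 0.0031 0.0852]

innov = [-0.0886, 2.2513]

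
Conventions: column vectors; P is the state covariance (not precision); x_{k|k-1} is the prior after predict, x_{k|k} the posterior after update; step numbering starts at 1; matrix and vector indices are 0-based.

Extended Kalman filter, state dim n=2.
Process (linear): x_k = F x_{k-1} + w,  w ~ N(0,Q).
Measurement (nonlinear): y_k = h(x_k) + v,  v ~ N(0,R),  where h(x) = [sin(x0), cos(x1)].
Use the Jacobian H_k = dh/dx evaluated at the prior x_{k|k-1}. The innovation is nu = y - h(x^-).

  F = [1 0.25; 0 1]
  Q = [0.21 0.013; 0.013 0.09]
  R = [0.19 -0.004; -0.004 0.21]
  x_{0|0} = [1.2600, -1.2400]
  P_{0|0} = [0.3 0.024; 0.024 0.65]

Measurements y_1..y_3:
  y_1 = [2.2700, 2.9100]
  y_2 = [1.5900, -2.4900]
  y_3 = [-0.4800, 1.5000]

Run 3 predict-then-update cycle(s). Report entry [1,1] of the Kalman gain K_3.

K[1,1] = -0.4537

step 1: x^-=[0.9500, -1.2400]  P^-=[0.5626 0.1995; 0.1995 0.7400]  H_jac=[0.5817 0.0000; 0.0000 0.9458]  S=[0.3804 0.1058; 0.1058 0.8719]  K=[0.8282 0.1160; 0.0848 0.7924]  nu=[1.4566, 2.5852]  x^+=[2.4561, 0.9320]  P^+=[0.2697 0.0222; 0.0222 0.1756]
step 2: x^-=[2.6890, 0.9320]  P^-=[0.5018 0.0791; 0.0791 0.2656]  H_jac=[-0.8993 0.0000; 0.0000 -0.8028]  S=[0.5959 0.0531; 0.0531 0.3812]  K=[-0.7519 -0.0619; -0.0704 -0.5495]  nu=[1.1527, -3.0862]  x^+=[2.0133, 2.5468]  P^+=[0.1586 0.0124; 0.0124 0.1434]
step 3: x^-=[2.6500, 2.5468]  P^-=[0.3837 0.0613; 0.0613 0.2334]  H_jac=[-0.8816 0.0000; 0.0000 -0.5603]  S=[0.4882 0.0263; 0.0263 0.2833]  K=[-0.6898 -0.0572; -0.0862 -0.4537]  nu=[-0.9520, 2.3283]  x^+=[3.1734, 1.5727]  P^+=[0.1484 0.0165; 0.0165 0.1694]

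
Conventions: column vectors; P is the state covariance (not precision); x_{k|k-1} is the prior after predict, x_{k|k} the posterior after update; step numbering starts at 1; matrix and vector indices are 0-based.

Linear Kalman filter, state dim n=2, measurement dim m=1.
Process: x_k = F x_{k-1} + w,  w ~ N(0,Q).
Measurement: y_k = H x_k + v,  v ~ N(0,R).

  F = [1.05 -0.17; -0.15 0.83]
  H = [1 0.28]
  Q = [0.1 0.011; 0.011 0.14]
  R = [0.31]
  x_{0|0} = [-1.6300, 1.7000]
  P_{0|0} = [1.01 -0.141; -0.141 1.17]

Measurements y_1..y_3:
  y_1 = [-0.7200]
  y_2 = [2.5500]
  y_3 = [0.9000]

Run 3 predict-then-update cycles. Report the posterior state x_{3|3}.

step 1: x^-=[-2.0005, 1.6555]  P^-=[1.2977 -0.4396; -0.4396 1.0038]  S=[1.4402]  K=[0.8156; -0.1101]  nu=[0.8170]  x^+=[-1.3342, 1.5656]  P^+=[0.3397 -0.3103; -0.3103 0.9864]
step 2: x^-=[-1.6671, 1.4995]  P^-=[0.6138 -0.4600; -0.4600 0.9044]  S=[0.7371]  K=[0.6580; -0.2806]  nu=[3.7972]  x^+=[0.8315, 0.4342]  P^+=[0.2947 -0.3240; -0.3240 0.8464]
step 3: x^-=[0.7992, 0.2357]  P^-=[0.5650 -0.4454; -0.4454 0.8104]  S=[0.6891]  K=[0.6389; -0.3171]  nu=[0.0348]  x^+=[0.8215, 0.2247]  P^+=[0.2837 -0.3058; -0.3058 0.7411]

x_post = [0.8215, 0.2247]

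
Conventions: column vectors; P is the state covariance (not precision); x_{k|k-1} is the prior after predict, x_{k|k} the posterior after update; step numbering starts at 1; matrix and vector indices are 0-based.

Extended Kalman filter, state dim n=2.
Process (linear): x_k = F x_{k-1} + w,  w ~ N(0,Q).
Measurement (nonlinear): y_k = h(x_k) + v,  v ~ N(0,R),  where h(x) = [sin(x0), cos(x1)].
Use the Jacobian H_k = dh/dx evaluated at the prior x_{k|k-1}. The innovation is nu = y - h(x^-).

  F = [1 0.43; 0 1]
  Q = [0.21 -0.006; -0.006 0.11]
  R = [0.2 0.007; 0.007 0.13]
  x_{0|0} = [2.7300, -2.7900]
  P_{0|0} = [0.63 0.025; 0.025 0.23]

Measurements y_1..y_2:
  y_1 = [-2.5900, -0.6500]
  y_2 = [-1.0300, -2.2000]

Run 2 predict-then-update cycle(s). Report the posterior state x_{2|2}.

x_post = [-0.9583, -3.7306]

step 1: x^-=[1.5303, -2.7900]  P^-=[0.9040 0.1179; 0.1179 0.3400]  H_jac=[0.0405 0.0000; 0.0000 0.3444]  S=[0.2015 0.0086; 0.0086 0.1703]  K=[0.1718 0.2297; -0.0058 0.6878]  nu=[-3.5892, 0.2888]  x^+=[0.9800, -2.5705]  P^+=[0.8884 0.0902; 0.0902 0.2595]
step 2: x^-=[-0.1253, -2.5705]  P^-=[1.2240 0.1958; 0.1958 0.3695]  H_jac=[0.9922 0.0000; 0.0000 0.5406]  S=[1.4048 0.1120; 0.1120 0.2380]  K=[0.8613 0.0394; 0.0741 0.8044]  nu=[-0.9050, -1.3587]  x^+=[-0.9583, -3.7306]  P^+=[0.1739 0.0206; 0.0206 0.1944]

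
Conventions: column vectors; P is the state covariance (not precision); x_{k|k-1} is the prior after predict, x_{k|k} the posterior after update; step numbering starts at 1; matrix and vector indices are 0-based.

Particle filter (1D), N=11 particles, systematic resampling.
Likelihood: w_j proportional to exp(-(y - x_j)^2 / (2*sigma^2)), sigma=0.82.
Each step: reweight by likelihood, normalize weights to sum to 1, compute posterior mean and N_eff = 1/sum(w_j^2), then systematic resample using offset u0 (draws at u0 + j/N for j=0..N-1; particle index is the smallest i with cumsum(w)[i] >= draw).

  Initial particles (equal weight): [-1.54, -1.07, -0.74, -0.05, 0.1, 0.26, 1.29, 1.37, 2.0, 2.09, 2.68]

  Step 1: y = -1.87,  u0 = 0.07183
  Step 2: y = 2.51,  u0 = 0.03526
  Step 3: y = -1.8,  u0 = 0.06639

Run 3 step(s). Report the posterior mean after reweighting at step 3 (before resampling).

post_mean = -0.2263

step 1: w=[0.4377, 0.2949, 0.1837, 0.0404, 0.0265, 0.0163, 0.0003, 0.0002, 0.0000, 0.0000, 0.0000]  mean=-1.1201  Neff=3.1753  idx=[0, 0, 0, 0, 0, 1, 1, 1, 2, 2, 4]
step 2: w=[0.0004, 0.0004, 0.0004, 0.0004, 0.0004, 0.0051, 0.0051, 0.0051, 0.0271, 0.0271, 0.9289]  mean=0.0338  Neff=1.1569  idx=[8, 10, 10, 10, 10, 10, 10, 10, 10, 10, 10]
step 3: w=[0.3885, 0.0612, 0.0612, 0.0612, 0.0612, 0.0612, 0.0612, 0.0612, 0.0612, 0.0612, 0.0612]  mean=-0.2263  Neff=5.3102  idx=[0, 0, 0, 0, 1, 3, 4, 6, 7, 9, 10]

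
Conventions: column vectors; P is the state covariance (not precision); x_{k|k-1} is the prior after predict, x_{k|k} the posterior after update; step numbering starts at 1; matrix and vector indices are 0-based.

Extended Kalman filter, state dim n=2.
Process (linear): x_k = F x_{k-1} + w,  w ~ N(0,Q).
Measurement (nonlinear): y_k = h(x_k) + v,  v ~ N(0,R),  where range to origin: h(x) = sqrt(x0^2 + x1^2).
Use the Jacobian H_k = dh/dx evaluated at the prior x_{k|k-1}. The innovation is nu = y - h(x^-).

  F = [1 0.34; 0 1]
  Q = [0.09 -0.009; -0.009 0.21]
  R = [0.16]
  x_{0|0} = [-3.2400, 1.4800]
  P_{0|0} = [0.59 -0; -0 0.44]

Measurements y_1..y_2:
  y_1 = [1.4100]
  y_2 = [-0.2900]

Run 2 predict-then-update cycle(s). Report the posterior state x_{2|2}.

step 1: x^-=[-2.7368, 1.4800]  P^-=[0.7309 0.1406; 0.1406 0.6500]  H_jac=[-0.8796 0.4757]  S=[0.7549]  K=[-0.7630; 0.2457]  nu=[-1.7013]  x^+=[-1.4387, 1.0619]  P^+=[0.2914 0.2822; 0.2822 0.6044]
step 2: x^-=[-1.0776, 1.0619]  P^-=[0.6431 0.4787; 0.4787 0.8144]  H_jac=[-0.7123 0.7019]  S=[0.4089]  K=[-0.2986; 0.5642]  nu=[-1.8029]  x^+=[-0.5392, 0.0447]  P^+=[0.6066 0.5475; 0.5475 0.6843]

x_post = [-0.5392, 0.0447]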